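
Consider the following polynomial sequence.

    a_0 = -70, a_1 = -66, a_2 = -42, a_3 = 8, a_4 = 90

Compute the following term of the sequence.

D1: 4 , 24 , 50 , 82
D2: 20 , 26 , 32
D3: 6 , 6
Third differences constant at 6.
32 + 6 = 38;  82 + 38 = 120;  90 + 120 = 210

210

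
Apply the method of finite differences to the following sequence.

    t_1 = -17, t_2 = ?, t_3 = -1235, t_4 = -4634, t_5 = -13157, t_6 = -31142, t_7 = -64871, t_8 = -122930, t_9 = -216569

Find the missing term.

-206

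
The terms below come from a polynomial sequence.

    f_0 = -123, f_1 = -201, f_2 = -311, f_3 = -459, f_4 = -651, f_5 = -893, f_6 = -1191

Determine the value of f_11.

D1: -78 , -110 , -148 , -192 , -242 , -298
D2: -32 , -38 , -44 , -50 , -56
D3: -6 , -6 , -6 , -6
The third differences are constant (-6).
-56 − 6 = -62;  -298 − 62 = -360;  -1191 − 360 = -1551
-62 − 6 = -68;  -360 − 68 = -428;  -1551 − 428 = -1979
-68 − 6 = -74;  -428 − 74 = -502;  -1979 − 502 = -2481
-74 − 6 = -80;  -502 − 80 = -582;  -2481 − 582 = -3063
-80 − 6 = -86;  -582 − 86 = -668;  -3063 − 668 = -3731

-3731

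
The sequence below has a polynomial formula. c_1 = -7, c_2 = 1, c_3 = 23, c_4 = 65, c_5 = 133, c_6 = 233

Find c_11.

D1: 8 , 22 , 42 , 68 , 100
D2: 14 , 20 , 26 , 32
D3: 6 , 6 , 6
Constant third difference = 6, so extend:
32 + 6 = 38;  100 + 38 = 138;  233 + 138 = 371
38 + 6 = 44;  138 + 44 = 182;  371 + 182 = 553
44 + 6 = 50;  182 + 50 = 232;  553 + 232 = 785
50 + 6 = 56;  232 + 56 = 288;  785 + 288 = 1073
56 + 6 = 62;  288 + 62 = 350;  1073 + 350 = 1423

1423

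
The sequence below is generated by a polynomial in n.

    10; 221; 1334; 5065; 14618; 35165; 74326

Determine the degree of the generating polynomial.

5

First differences: 211, 1113, 3731, 9553, 20547, 39161
Second differences: 902, 2618, 5822, 10994, 18614
Third differences: 1716, 3204, 5172, 7620
Fourth differences: 1488, 1968, 2448
Fifth differences: 480, 480
The fifth differences are constant, so the polynomial has degree 5.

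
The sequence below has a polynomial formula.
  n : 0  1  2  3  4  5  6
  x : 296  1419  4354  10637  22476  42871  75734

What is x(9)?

304451

D1: 1123  2935  6283  11839  20395  32863
D2: 1812  3348  5556  8556  12468
D3: 1536  2208  3000  3912
D4: 672  792  912
D5: 120  120
The fifth differences are constant (120).
912 + 120 = 1032;  3912 + 1032 = 4944;  12468 + 4944 = 17412;  32863 + 17412 = 50275;  75734 + 50275 = 126009
1032 + 120 = 1152;  4944 + 1152 = 6096;  17412 + 6096 = 23508;  50275 + 23508 = 73783;  126009 + 73783 = 199792
1152 + 120 = 1272;  6096 + 1272 = 7368;  23508 + 7368 = 30876;  73783 + 30876 = 104659;  199792 + 104659 = 304451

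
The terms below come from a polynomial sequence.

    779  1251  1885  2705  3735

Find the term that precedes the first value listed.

445

Δ: 472, 634, 820, 1030
Δ²: 162, 186, 210
Δ³: 24, 24
The third differences are constant at 24.
Work back: 162 − 24 = 138;  472 − 138 = 334;  779 − 334 = 445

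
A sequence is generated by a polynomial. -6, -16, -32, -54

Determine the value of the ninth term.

-254

D1: -10, -16, -22
D2: -6, -6
Second differences constant at -6.
-22 − 6 = -28;  -54 − 28 = -82
-28 − 6 = -34;  -82 − 34 = -116
-34 − 6 = -40;  -116 − 40 = -156
-40 − 6 = -46;  -156 − 46 = -202
-46 − 6 = -52;  -202 − 52 = -254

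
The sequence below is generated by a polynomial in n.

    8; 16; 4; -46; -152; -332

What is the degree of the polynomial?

3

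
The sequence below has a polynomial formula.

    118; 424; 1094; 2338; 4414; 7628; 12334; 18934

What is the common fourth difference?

48

Δ: 306, 670, 1244, 2076, 3214, 4706, 6600
Δ²: 364, 574, 832, 1138, 1492, 1894
Δ³: 210, 258, 306, 354, 402
Δ⁴: 48, 48, 48, 48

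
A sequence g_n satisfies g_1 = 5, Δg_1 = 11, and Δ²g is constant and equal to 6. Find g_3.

33

Build the table forward from the leading diagonal:
Δ²: 6  6  6
Δ: 11  17  23
g: 5  16  33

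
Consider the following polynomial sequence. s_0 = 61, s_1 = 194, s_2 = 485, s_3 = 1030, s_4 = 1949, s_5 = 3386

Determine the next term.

5509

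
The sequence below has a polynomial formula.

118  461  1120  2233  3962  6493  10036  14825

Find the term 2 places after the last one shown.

29197

Δ: 343  659  1113  1729  2531  3543  4789
Δ²: 316  454  616  802  1012  1246
Δ³: 138  162  186  210  234
Δ⁴: 24  24  24  24
Fourth differences constant at 24.
234 + 24 = 258;  1246 + 258 = 1504;  4789 + 1504 = 6293;  14825 + 6293 = 21118
258 + 24 = 282;  1504 + 282 = 1786;  6293 + 1786 = 8079;  21118 + 8079 = 29197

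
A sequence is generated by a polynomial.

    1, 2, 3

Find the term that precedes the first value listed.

First differences: 1, 1
The first differences are constant at 1.
Work back: 1 − 1 = 0

0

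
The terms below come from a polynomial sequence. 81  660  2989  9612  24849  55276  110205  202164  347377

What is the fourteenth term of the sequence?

579, 2329, 6623, 15237, 30427, 54929, 91959, 145213
1750, 4294, 8614, 15190, 24502, 37030, 53254
2544, 4320, 6576, 9312, 12528, 16224
1776, 2256, 2736, 3216, 3696
480, 480, 480, 480
Fifth differences constant at 480.
3696 + 480 = 4176;  16224 + 4176 = 20400;  53254 + 20400 = 73654;  145213 + 73654 = 218867;  347377 + 218867 = 566244
4176 + 480 = 4656;  20400 + 4656 = 25056;  73654 + 25056 = 98710;  218867 + 98710 = 317577;  566244 + 317577 = 883821
4656 + 480 = 5136;  25056 + 5136 = 30192;  98710 + 30192 = 128902;  317577 + 128902 = 446479;  883821 + 446479 = 1330300
5136 + 480 = 5616;  30192 + 5616 = 35808;  128902 + 35808 = 164710;  446479 + 164710 = 611189;  1330300 + 611189 = 1941489
5616 + 480 = 6096;  35808 + 6096 = 41904;  164710 + 41904 = 206614;  611189 + 206614 = 817803;  1941489 + 817803 = 2759292

2759292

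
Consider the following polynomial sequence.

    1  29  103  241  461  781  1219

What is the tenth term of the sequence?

First differences: 28 , 74 , 138 , 220 , 320 , 438
Second differences: 46 , 64 , 82 , 100 , 118
Third differences: 18 , 18 , 18 , 18
The third differences are constant (18).
118 + 18 = 136;  438 + 136 = 574;  1219 + 574 = 1793
136 + 18 = 154;  574 + 154 = 728;  1793 + 728 = 2521
154 + 18 = 172;  728 + 172 = 900;  2521 + 900 = 3421

3421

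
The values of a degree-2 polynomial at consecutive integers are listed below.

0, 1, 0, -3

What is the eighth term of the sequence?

-35

D1: 1, -1, -3
D2: -2, -2
The second differences are constant (-2).
-3 − 2 = -5;  -3 − 5 = -8
-5 − 2 = -7;  -8 − 7 = -15
-7 − 2 = -9;  -15 − 9 = -24
-9 − 2 = -11;  -24 − 11 = -35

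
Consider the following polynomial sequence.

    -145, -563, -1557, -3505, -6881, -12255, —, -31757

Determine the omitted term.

-20293

Using the first 6 terms:
D1: -418  -994  -1948  -3376  -5374
D2: -576  -954  -1428  -1998
D3: -378  -474  -570
D4: -96  -96
Constant fourth difference = -96.
Extend forward: -570 − 96 = -666;  -1998 − 666 = -2664;  -5374 − 2664 = -8038;  -12255 − 8038 = -20293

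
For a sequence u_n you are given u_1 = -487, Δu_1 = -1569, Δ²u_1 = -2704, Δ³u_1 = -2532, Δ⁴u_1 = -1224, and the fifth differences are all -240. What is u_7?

-120901

Build the table forward from the leading diagonal:
Δ⁵: -240, -240, -240, -240, -240, -240, -240
Δ⁴: -1224, -1464, -1704, -1944, -2184, -2424, -2664
Δ³: -2532, -3756, -5220, -6924, -8868, -11052, -13476
Δ²: -2704, -5236, -8992, -14212, -21136, -30004, -41056
Δ: -1569, -4273, -9509, -18501, -32713, -53849, -83853
u: -487, -2056, -6329, -15838, -34339, -67052, -120901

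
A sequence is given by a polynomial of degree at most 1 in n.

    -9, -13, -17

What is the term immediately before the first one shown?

Δ: -4, -4
The first differences are constant at -4.
Work back: -9 + 4 = -5

-5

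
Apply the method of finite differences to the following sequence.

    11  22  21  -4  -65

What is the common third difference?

-12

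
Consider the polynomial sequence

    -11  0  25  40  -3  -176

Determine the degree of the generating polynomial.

D1: 11, 25, 15, -43, -173
D2: 14, -10, -58, -130
D3: -24, -48, -72
D4: -24, -24
The fourth differences are constant, so the polynomial has degree 4.

4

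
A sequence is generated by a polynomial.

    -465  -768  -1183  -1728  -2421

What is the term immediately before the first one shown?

D1: -303, -415, -545, -693
D2: -112, -130, -148
D3: -18, -18
The third differences are constant at -18.
Work back: -112 + 18 = -94;  -303 + 94 = -209;  -465 + 209 = -256

-256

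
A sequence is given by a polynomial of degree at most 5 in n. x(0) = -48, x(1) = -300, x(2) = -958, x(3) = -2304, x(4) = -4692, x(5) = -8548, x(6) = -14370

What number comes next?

First differences: -252, -658, -1346, -2388, -3856, -5822
Second differences: -406, -688, -1042, -1468, -1966
Third differences: -282, -354, -426, -498
Fourth differences: -72, -72, -72
Constant fourth difference = -72, so extend:
-498 − 72 = -570;  -1966 − 570 = -2536;  -5822 − 2536 = -8358;  -14370 − 8358 = -22728

-22728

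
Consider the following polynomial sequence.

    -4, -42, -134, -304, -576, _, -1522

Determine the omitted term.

-974

Using the first 5 terms:
First differences: -38, -92, -170, -272
Second differences: -54, -78, -102
Third differences: -24, -24
Constant third difference = -24.
Extend forward: -102 − 24 = -126;  -272 − 126 = -398;  -576 − 398 = -974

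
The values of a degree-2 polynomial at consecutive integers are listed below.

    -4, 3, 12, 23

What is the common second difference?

2

Δ: 7, 9, 11
Δ²: 2, 2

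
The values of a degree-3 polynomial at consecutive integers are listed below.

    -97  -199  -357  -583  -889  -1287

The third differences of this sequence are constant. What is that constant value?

-12

First differences: -102, -158, -226, -306, -398
Second differences: -56, -68, -80, -92
Third differences: -12, -12, -12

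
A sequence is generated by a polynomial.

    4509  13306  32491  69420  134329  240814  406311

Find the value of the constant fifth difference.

480

D1: 8797, 19185, 36929, 64909, 106485, 165497
D2: 10388, 17744, 27980, 41576, 59012
D3: 7356, 10236, 13596, 17436
D4: 2880, 3360, 3840
D5: 480, 480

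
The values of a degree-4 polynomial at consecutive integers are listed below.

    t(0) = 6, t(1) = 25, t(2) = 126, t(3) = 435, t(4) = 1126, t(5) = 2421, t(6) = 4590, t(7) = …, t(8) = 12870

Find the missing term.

Using the first 7 terms:
Δ: 19  101  309  691  1295  2169
Δ²: 82  208  382  604  874
Δ³: 126  174  222  270
Δ⁴: 48  48  48
Constant fourth difference = 48.
Extend forward: 270 + 48 = 318;  874 + 318 = 1192;  2169 + 1192 = 3361;  4590 + 3361 = 7951

7951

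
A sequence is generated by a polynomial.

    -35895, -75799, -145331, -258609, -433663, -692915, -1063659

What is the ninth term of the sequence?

-2276039

-39904 , -69532 , -113278 , -175054 , -259252 , -370744
-29628 , -43746 , -61776 , -84198 , -111492
-14118 , -18030 , -22422 , -27294
-3912 , -4392 , -4872
-480 , -480
The fifth differences are constant (-480).
-4872 − 480 = -5352;  -27294 − 5352 = -32646;  -111492 − 32646 = -144138;  -370744 − 144138 = -514882;  -1063659 − 514882 = -1578541
-5352 − 480 = -5832;  -32646 − 5832 = -38478;  -144138 − 38478 = -182616;  -514882 − 182616 = -697498;  -1578541 − 697498 = -2276039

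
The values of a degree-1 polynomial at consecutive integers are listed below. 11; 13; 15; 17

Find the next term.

19

D1: 2  2  2
Constant first difference = 2, so extend:
17 + 2 = 19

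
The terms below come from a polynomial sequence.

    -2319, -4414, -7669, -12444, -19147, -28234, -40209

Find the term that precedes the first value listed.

-2095, -3255, -4775, -6703, -9087, -11975
-1160, -1520, -1928, -2384, -2888
-360, -408, -456, -504
-48, -48, -48
The fourth differences are constant at -48.
Work back: -360 + 48 = -312;  -1160 + 312 = -848;  -2095 + 848 = -1247;  -2319 + 1247 = -1072

-1072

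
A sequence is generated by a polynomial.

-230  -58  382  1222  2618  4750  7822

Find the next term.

12062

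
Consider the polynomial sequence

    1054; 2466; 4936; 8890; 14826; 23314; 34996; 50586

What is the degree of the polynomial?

1412, 2470, 3954, 5936, 8488, 11682, 15590
1058, 1484, 1982, 2552, 3194, 3908
426, 498, 570, 642, 714
72, 72, 72, 72
The fourth differences are constant, so the polynomial has degree 4.

4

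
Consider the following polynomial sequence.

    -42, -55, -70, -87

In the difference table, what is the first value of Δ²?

D1: -13, -15, -17
D2: -2, -2

-2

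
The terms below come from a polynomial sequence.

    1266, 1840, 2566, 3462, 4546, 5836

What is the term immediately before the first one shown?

First differences: 574  726  896  1084  1290
Second differences: 152  170  188  206
Third differences: 18  18  18
The third differences are constant at 18.
Work back: 152 − 18 = 134;  574 − 134 = 440;  1266 − 440 = 826

826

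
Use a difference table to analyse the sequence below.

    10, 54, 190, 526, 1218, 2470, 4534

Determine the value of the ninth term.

44  136  336  692  1252  2064
92  200  356  560  812
108  156  204  252
48  48  48
Fourth differences constant at 48.
252 + 48 = 300;  812 + 300 = 1112;  2064 + 1112 = 3176;  4534 + 3176 = 7710
300 + 48 = 348;  1112 + 348 = 1460;  3176 + 1460 = 4636;  7710 + 4636 = 12346

12346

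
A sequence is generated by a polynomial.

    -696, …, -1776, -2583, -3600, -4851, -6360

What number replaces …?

-1155

Using the last 5 terms:
-807, -1017, -1251, -1509
-210, -234, -258
-24, -24
Constant third difference = -24.
Extend backward: -210 + 24 = -186;  -807 + 186 = -621;  -1776 + 621 = -1155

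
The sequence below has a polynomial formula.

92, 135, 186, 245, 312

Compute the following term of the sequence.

Δ: 43, 51, 59, 67
Δ²: 8, 8, 8
The second differences are constant (8).
67 + 8 = 75;  312 + 75 = 387

387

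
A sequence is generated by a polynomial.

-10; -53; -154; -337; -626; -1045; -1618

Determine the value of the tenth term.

-4501

-43  -101  -183  -289  -419  -573
-58  -82  -106  -130  -154
-24  -24  -24  -24
Constant third difference = -24, so extend:
-154 − 24 = -178;  -573 − 178 = -751;  -1618 − 751 = -2369
-178 − 24 = -202;  -751 − 202 = -953;  -2369 − 953 = -3322
-202 − 24 = -226;  -953 − 226 = -1179;  -3322 − 1179 = -4501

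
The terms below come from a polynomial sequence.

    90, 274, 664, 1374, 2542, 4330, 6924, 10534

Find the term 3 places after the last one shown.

184, 390, 710, 1168, 1788, 2594, 3610
206, 320, 458, 620, 806, 1016
114, 138, 162, 186, 210
24, 24, 24, 24
Fourth differences constant at 24.
210 + 24 = 234;  1016 + 234 = 1250;  3610 + 1250 = 4860;  10534 + 4860 = 15394
234 + 24 = 258;  1250 + 258 = 1508;  4860 + 1508 = 6368;  15394 + 6368 = 21762
258 + 24 = 282;  1508 + 282 = 1790;  6368 + 1790 = 8158;  21762 + 8158 = 29920

29920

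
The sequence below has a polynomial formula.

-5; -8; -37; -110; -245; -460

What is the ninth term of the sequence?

-1765

First differences: -3, -29, -73, -135, -215
Second differences: -26, -44, -62, -80
Third differences: -18, -18, -18
The third differences are constant (-18).
-80 − 18 = -98;  -215 − 98 = -313;  -460 − 313 = -773
-98 − 18 = -116;  -313 − 116 = -429;  -773 − 429 = -1202
-116 − 18 = -134;  -429 − 134 = -563;  -1202 − 563 = -1765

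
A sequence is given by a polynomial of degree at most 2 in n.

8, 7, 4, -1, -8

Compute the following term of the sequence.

-1 , -3 , -5 , -7
-2 , -2 , -2
The second differences are constant (-2).
-7 − 2 = -9;  -8 − 9 = -17

-17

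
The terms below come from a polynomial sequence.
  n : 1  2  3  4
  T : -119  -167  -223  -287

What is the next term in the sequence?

-359

First differences: -48, -56, -64
Second differences: -8, -8
The second differences are constant (-8).
-64 − 8 = -72;  -287 − 72 = -359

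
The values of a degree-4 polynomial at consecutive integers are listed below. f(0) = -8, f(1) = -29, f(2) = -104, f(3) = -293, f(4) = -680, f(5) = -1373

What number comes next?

-21, -75, -189, -387, -693
-54, -114, -198, -306
-60, -84, -108
-24, -24
Constant fourth difference = -24, so extend:
-108 − 24 = -132;  -306 − 132 = -438;  -693 − 438 = -1131;  -1373 − 1131 = -2504

-2504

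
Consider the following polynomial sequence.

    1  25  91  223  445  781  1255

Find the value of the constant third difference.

Δ: 24, 66, 132, 222, 336, 474
Δ²: 42, 66, 90, 114, 138
Δ³: 24, 24, 24, 24

24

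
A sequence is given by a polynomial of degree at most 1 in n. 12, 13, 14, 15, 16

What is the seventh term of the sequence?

D1: 1, 1, 1, 1
The first differences are constant (1).
16 + 1 = 17
17 + 1 = 18

18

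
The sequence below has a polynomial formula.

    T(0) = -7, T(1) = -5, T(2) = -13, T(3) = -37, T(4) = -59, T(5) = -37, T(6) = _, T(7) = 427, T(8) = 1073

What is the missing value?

Using the first 6 terms:
Δ: 2  -8  -24  -22  22
Δ²: -10  -16  2  44
Δ³: -6  18  42
Δ⁴: 24  24
Constant fourth difference = 24.
Extend forward: 42 + 24 = 66;  44 + 66 = 110;  22 + 110 = 132;  -37 + 132 = 95

95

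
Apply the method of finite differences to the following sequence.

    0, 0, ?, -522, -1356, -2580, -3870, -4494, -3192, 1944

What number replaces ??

Using the last 7 terms:
D1: -834  -1224  -1290  -624  1302  5136
D2: -390  -66  666  1926  3834
D3: 324  732  1260  1908
D4: 408  528  648
D5: 120  120
Constant fifth difference = 120.
Extend backward: 408 − 120 = 288;  324 − 288 = 36;  -390 − 36 = -426;  -834 + 426 = -408;  -522 + 408 = -114

-114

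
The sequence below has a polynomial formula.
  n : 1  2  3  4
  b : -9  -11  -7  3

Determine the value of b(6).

First differences: -2 , 4 , 10
Second differences: 6 , 6
Second differences constant at 6.
10 + 6 = 16;  3 + 16 = 19
16 + 6 = 22;  19 + 22 = 41

41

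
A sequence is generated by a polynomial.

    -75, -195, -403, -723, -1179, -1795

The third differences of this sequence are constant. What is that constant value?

-24

D1: -120, -208, -320, -456, -616
D2: -88, -112, -136, -160
D3: -24, -24, -24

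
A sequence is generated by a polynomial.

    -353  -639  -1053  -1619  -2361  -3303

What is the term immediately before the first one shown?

-171

D1: -286  -414  -566  -742  -942
D2: -128  -152  -176  -200
D3: -24  -24  -24
The third differences are constant at -24.
Work back: -128 + 24 = -104;  -286 + 104 = -182;  -353 + 182 = -171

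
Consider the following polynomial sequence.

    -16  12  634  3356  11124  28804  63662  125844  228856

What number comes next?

390044

28 , 622 , 2722 , 7768 , 17680 , 34858 , 62182 , 103012
594 , 2100 , 5046 , 9912 , 17178 , 27324 , 40830
1506 , 2946 , 4866 , 7266 , 10146 , 13506
1440 , 1920 , 2400 , 2880 , 3360
480 , 480 , 480 , 480
The fifth differences are constant (480).
3360 + 480 = 3840;  13506 + 3840 = 17346;  40830 + 17346 = 58176;  103012 + 58176 = 161188;  228856 + 161188 = 390044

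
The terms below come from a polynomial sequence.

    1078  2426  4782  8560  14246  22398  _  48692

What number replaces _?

Using the first 6 terms:
1348  2356  3778  5686  8152
1008  1422  1908  2466
414  486  558
72  72
Constant fourth difference = 72.
Extend forward: 558 + 72 = 630;  2466 + 630 = 3096;  8152 + 3096 = 11248;  22398 + 11248 = 33646

33646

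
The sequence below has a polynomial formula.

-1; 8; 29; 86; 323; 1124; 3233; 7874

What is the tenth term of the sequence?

First differences: 9  21  57  237  801  2109  4641
Second differences: 12  36  180  564  1308  2532
Third differences: 24  144  384  744  1224
Fourth differences: 120  240  360  480
Fifth differences: 120  120  120
The fifth differences are constant (120).
480 + 120 = 600;  1224 + 600 = 1824;  2532 + 1824 = 4356;  4641 + 4356 = 8997;  7874 + 8997 = 16871
600 + 120 = 720;  1824 + 720 = 2544;  4356 + 2544 = 6900;  8997 + 6900 = 15897;  16871 + 15897 = 32768

32768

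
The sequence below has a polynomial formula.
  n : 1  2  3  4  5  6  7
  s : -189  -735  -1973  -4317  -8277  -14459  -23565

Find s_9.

-546, -1238, -2344, -3960, -6182, -9106
-692, -1106, -1616, -2222, -2924
-414, -510, -606, -702
-96, -96, -96
Constant fourth difference = -96, so extend:
-702 − 96 = -798;  -2924 − 798 = -3722;  -9106 − 3722 = -12828;  -23565 − 12828 = -36393
-798 − 96 = -894;  -3722 − 894 = -4616;  -12828 − 4616 = -17444;  -36393 − 17444 = -53837

-53837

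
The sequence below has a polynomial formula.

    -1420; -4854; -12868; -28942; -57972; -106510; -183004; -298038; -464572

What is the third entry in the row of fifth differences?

First differences: -3434, -8014, -16074, -29030, -48538, -76494, -115034, -166534
Second differences: -4580, -8060, -12956, -19508, -27956, -38540, -51500
Third differences: -3480, -4896, -6552, -8448, -10584, -12960
Fourth differences: -1416, -1656, -1896, -2136, -2376
Fifth differences: -240, -240, -240, -240

-240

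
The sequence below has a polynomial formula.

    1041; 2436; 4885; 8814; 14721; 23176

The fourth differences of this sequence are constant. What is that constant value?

72

D1: 1395, 2449, 3929, 5907, 8455
D2: 1054, 1480, 1978, 2548
D3: 426, 498, 570
D4: 72, 72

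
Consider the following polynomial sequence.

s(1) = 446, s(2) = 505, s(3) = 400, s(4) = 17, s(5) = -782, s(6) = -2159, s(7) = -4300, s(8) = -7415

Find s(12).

Δ: 59, -105, -383, -799, -1377, -2141, -3115
Δ²: -164, -278, -416, -578, -764, -974
Δ³: -114, -138, -162, -186, -210
Δ⁴: -24, -24, -24, -24
Constant fourth difference = -24, so extend:
-210 − 24 = -234;  -974 − 234 = -1208;  -3115 − 1208 = -4323;  -7415 − 4323 = -11738
-234 − 24 = -258;  -1208 − 258 = -1466;  -4323 − 1466 = -5789;  -11738 − 5789 = -17527
-258 − 24 = -282;  -1466 − 282 = -1748;  -5789 − 1748 = -7537;  -17527 − 7537 = -25064
-282 − 24 = -306;  -1748 − 306 = -2054;  -7537 − 2054 = -9591;  -25064 − 9591 = -34655

-34655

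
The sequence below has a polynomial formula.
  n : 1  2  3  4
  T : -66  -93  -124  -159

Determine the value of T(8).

Δ: -27, -31, -35
Δ²: -4, -4
Constant second difference = -4, so extend:
-35 − 4 = -39;  -159 − 39 = -198
-39 − 4 = -43;  -198 − 43 = -241
-43 − 4 = -47;  -241 − 47 = -288
-47 − 4 = -51;  -288 − 51 = -339

-339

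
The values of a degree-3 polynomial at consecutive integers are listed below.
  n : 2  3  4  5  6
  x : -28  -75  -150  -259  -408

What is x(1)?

Δ: -47  -75  -109  -149
Δ²: -28  -34  -40
Δ³: -6  -6
The third differences are constant at -6.
Work back: -28 + 6 = -22;  -47 + 22 = -25;  -28 + 25 = -3

-3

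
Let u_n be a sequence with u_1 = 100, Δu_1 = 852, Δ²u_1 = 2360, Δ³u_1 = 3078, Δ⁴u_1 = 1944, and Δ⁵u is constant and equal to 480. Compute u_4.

12814

Build the table forward from the leading diagonal:
Δ⁵: 480  480  480  480
Δ⁴: 1944  2424  2904  3384
Δ³: 3078  5022  7446  10350
Δ²: 2360  5438  10460  17906
Δ: 852  3212  8650  19110
u: 100  952  4164  12814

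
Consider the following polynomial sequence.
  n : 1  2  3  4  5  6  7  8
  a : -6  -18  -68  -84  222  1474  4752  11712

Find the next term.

Δ: -12, -50, -16, 306, 1252, 3278, 6960
Δ²: -38, 34, 322, 946, 2026, 3682
Δ³: 72, 288, 624, 1080, 1656
Δ⁴: 216, 336, 456, 576
Δ⁵: 120, 120, 120
Fifth differences constant at 120.
576 + 120 = 696;  1656 + 696 = 2352;  3682 + 2352 = 6034;  6960 + 6034 = 12994;  11712 + 12994 = 24706

24706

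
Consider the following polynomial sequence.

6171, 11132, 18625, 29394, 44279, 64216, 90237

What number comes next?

123470

First differences: 4961, 7493, 10769, 14885, 19937, 26021
Second differences: 2532, 3276, 4116, 5052, 6084
Third differences: 744, 840, 936, 1032
Fourth differences: 96, 96, 96
Constant fourth difference = 96, so extend:
1032 + 96 = 1128;  6084 + 1128 = 7212;  26021 + 7212 = 33233;  90237 + 33233 = 123470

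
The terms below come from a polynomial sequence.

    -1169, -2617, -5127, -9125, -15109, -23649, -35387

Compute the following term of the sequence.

-51037

First differences: -1448 , -2510 , -3998 , -5984 , -8540 , -11738
Second differences: -1062 , -1488 , -1986 , -2556 , -3198
Third differences: -426 , -498 , -570 , -642
Fourth differences: -72 , -72 , -72
The fourth differences are constant (-72).
-642 − 72 = -714;  -3198 − 714 = -3912;  -11738 − 3912 = -15650;  -35387 − 15650 = -51037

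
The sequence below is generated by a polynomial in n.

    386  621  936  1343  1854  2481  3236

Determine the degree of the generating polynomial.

D1: 235, 315, 407, 511, 627, 755
D2: 80, 92, 104, 116, 128
D3: 12, 12, 12, 12
The third differences are constant, so the polynomial has degree 3.

3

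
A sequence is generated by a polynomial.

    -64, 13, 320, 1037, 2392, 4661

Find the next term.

8168

First differences: 77 , 307 , 717 , 1355 , 2269
Second differences: 230 , 410 , 638 , 914
Third differences: 180 , 228 , 276
Fourth differences: 48 , 48
The fourth differences are constant (48).
276 + 48 = 324;  914 + 324 = 1238;  2269 + 1238 = 3507;  4661 + 3507 = 8168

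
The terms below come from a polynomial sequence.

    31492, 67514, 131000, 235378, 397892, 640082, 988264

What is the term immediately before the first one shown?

Δ: 36022, 63486, 104378, 162514, 242190, 348182
Δ²: 27464, 40892, 58136, 79676, 105992
Δ³: 13428, 17244, 21540, 26316
Δ⁴: 3816, 4296, 4776
Δ⁵: 480, 480
The fifth differences are constant at 480.
Work back: 3816 − 480 = 3336;  13428 − 3336 = 10092;  27464 − 10092 = 17372;  36022 − 17372 = 18650;  31492 − 18650 = 12842

12842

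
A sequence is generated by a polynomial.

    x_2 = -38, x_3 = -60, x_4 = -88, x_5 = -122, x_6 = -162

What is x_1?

-22

First differences: -22  -28  -34  -40
Second differences: -6  -6  -6
The second differences are constant at -6.
Work back: -22 + 6 = -16;  -38 + 16 = -22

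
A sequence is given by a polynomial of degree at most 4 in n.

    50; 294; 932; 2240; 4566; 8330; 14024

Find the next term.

First differences: 244, 638, 1308, 2326, 3764, 5694
Second differences: 394, 670, 1018, 1438, 1930
Third differences: 276, 348, 420, 492
Fourth differences: 72, 72, 72
Constant fourth difference = 72, so extend:
492 + 72 = 564;  1930 + 564 = 2494;  5694 + 2494 = 8188;  14024 + 8188 = 22212

22212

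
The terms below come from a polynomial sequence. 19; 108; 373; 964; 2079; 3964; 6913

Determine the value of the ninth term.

Δ: 89  265  591  1115  1885  2949
Δ²: 176  326  524  770  1064
Δ³: 150  198  246  294
Δ⁴: 48  48  48
The fourth differences are constant (48).
294 + 48 = 342;  1064 + 342 = 1406;  2949 + 1406 = 4355;  6913 + 4355 = 11268
342 + 48 = 390;  1406 + 390 = 1796;  4355 + 1796 = 6151;  11268 + 6151 = 17419

17419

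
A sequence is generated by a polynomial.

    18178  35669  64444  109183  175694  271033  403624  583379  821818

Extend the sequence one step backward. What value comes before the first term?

17491  28775  44739  66511  95339  132591  179755  238439
11284  15964  21772  28828  37252  47164  58684
4680  5808  7056  8424  9912  11520
1128  1248  1368  1488  1608
120  120  120  120
The fifth differences are constant at 120.
Work back: 1128 − 120 = 1008;  4680 − 1008 = 3672;  11284 − 3672 = 7612;  17491 − 7612 = 9879;  18178 − 9879 = 8299

8299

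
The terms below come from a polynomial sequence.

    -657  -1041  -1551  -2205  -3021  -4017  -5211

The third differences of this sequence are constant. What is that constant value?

-18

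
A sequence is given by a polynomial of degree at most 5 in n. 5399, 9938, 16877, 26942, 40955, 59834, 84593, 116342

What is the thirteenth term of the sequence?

First differences: 4539, 6939, 10065, 14013, 18879, 24759, 31749
Second differences: 2400, 3126, 3948, 4866, 5880, 6990
Third differences: 726, 822, 918, 1014, 1110
Fourth differences: 96, 96, 96, 96
Fourth differences constant at 96.
1110 + 96 = 1206;  6990 + 1206 = 8196;  31749 + 8196 = 39945;  116342 + 39945 = 156287
1206 + 96 = 1302;  8196 + 1302 = 9498;  39945 + 9498 = 49443;  156287 + 49443 = 205730
1302 + 96 = 1398;  9498 + 1398 = 10896;  49443 + 10896 = 60339;  205730 + 60339 = 266069
1398 + 96 = 1494;  10896 + 1494 = 12390;  60339 + 12390 = 72729;  266069 + 72729 = 338798
1494 + 96 = 1590;  12390 + 1590 = 13980;  72729 + 13980 = 86709;  338798 + 86709 = 425507

425507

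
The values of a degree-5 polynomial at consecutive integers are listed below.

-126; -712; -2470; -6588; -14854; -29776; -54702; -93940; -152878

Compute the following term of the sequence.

First differences: -586 , -1758 , -4118 , -8266 , -14922 , -24926 , -39238 , -58938
Second differences: -1172 , -2360 , -4148 , -6656 , -10004 , -14312 , -19700
Third differences: -1188 , -1788 , -2508 , -3348 , -4308 , -5388
Fourth differences: -600 , -720 , -840 , -960 , -1080
Fifth differences: -120 , -120 , -120 , -120
The fifth differences are constant (-120).
-1080 − 120 = -1200;  -5388 − 1200 = -6588;  -19700 − 6588 = -26288;  -58938 − 26288 = -85226;  -152878 − 85226 = -238104

-238104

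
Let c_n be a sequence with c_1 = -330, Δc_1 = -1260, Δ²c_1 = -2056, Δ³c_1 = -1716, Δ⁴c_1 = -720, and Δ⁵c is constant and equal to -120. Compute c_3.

Build the table forward from the leading diagonal:
Δ⁵: -120, -120, -120
Δ⁴: -720, -840, -960
Δ³: -1716, -2436, -3276
Δ²: -2056, -3772, -6208
Δ: -1260, -3316, -7088
c: -330, -1590, -4906

-4906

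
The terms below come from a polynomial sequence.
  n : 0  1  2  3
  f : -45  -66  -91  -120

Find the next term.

-153

-21, -25, -29
-4, -4
Second differences constant at -4.
-29 − 4 = -33;  -120 − 33 = -153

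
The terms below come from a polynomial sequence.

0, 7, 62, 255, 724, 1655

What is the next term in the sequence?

3282

D1: 7, 55, 193, 469, 931
D2: 48, 138, 276, 462
D3: 90, 138, 186
D4: 48, 48
Fourth differences constant at 48.
186 + 48 = 234;  462 + 234 = 696;  931 + 696 = 1627;  1655 + 1627 = 3282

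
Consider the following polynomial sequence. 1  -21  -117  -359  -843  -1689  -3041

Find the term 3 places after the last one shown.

Δ: -22, -96, -242, -484, -846, -1352
Δ²: -74, -146, -242, -362, -506
Δ³: -72, -96, -120, -144
Δ⁴: -24, -24, -24
Constant fourth difference = -24, so extend:
-144 − 24 = -168;  -506 − 168 = -674;  -1352 − 674 = -2026;  -3041 − 2026 = -5067
-168 − 24 = -192;  -674 − 192 = -866;  -2026 − 866 = -2892;  -5067 − 2892 = -7959
-192 − 24 = -216;  -866 − 216 = -1082;  -2892 − 1082 = -3974;  -7959 − 3974 = -11933

-11933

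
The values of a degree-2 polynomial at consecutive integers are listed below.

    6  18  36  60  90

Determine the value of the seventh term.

168

First differences: 12 , 18 , 24 , 30
Second differences: 6 , 6 , 6
Constant second difference = 6, so extend:
30 + 6 = 36;  90 + 36 = 126
36 + 6 = 42;  126 + 42 = 168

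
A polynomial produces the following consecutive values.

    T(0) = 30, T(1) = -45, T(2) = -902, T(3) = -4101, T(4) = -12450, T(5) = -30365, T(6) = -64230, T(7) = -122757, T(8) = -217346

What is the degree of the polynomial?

5

-75, -857, -3199, -8349, -17915, -33865, -58527, -94589
-782, -2342, -5150, -9566, -15950, -24662, -36062
-1560, -2808, -4416, -6384, -8712, -11400
-1248, -1608, -1968, -2328, -2688
-360, -360, -360, -360
The fifth differences are constant, so the polynomial has degree 5.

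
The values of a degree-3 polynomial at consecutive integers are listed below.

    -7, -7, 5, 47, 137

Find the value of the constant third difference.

18

D1: 0, 12, 42, 90
D2: 12, 30, 48
D3: 18, 18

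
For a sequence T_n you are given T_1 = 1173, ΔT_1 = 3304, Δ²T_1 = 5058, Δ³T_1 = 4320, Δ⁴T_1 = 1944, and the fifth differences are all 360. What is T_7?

214587

Build the table forward from the leading diagonal:
Δ⁵: 360, 360, 360, 360, 360, 360, 360
Δ⁴: 1944, 2304, 2664, 3024, 3384, 3744, 4104
Δ³: 4320, 6264, 8568, 11232, 14256, 17640, 21384
Δ²: 5058, 9378, 15642, 24210, 35442, 49698, 67338
Δ: 3304, 8362, 17740, 33382, 57592, 93034, 142732
T: 1173, 4477, 12839, 30579, 63961, 121553, 214587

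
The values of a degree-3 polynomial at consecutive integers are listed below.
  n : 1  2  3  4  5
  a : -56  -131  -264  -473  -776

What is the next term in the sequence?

-1191

First differences: -75  -133  -209  -303
Second differences: -58  -76  -94
Third differences: -18  -18
Constant third difference = -18, so extend:
-94 − 18 = -112;  -303 − 112 = -415;  -776 − 415 = -1191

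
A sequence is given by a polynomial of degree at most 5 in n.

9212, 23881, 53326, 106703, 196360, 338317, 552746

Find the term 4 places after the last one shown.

2710822

14669 , 29445 , 53377 , 89657 , 141957 , 214429
14776 , 23932 , 36280 , 52300 , 72472
9156 , 12348 , 16020 , 20172
3192 , 3672 , 4152
480 , 480
Constant fifth difference = 480, so extend:
4152 + 480 = 4632;  20172 + 4632 = 24804;  72472 + 24804 = 97276;  214429 + 97276 = 311705;  552746 + 311705 = 864451
4632 + 480 = 5112;  24804 + 5112 = 29916;  97276 + 29916 = 127192;  311705 + 127192 = 438897;  864451 + 438897 = 1303348
5112 + 480 = 5592;  29916 + 5592 = 35508;  127192 + 35508 = 162700;  438897 + 162700 = 601597;  1303348 + 601597 = 1904945
5592 + 480 = 6072;  35508 + 6072 = 41580;  162700 + 41580 = 204280;  601597 + 204280 = 805877;  1904945 + 805877 = 2710822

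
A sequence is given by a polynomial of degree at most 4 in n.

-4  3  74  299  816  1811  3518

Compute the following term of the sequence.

6219

D1: 7, 71, 225, 517, 995, 1707
D2: 64, 154, 292, 478, 712
D3: 90, 138, 186, 234
D4: 48, 48, 48
The fourth differences are constant (48).
234 + 48 = 282;  712 + 282 = 994;  1707 + 994 = 2701;  3518 + 2701 = 6219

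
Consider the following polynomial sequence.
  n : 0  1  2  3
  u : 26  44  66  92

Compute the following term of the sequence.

First differences: 18, 22, 26
Second differences: 4, 4
Constant second difference = 4, so extend:
26 + 4 = 30;  92 + 30 = 122

122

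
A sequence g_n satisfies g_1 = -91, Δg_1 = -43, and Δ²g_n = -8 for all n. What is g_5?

-311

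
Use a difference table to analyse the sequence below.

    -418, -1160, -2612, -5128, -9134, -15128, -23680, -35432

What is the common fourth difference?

-72

D1: -742, -1452, -2516, -4006, -5994, -8552, -11752
D2: -710, -1064, -1490, -1988, -2558, -3200
D3: -354, -426, -498, -570, -642
D4: -72, -72, -72, -72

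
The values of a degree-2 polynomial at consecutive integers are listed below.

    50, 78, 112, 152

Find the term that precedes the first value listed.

28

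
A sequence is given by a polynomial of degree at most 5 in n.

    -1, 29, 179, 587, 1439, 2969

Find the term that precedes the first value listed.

First differences: 30, 150, 408, 852, 1530
Second differences: 120, 258, 444, 678
Third differences: 138, 186, 234
Fourth differences: 48, 48
The fourth differences are constant at 48.
Work back: 138 − 48 = 90;  120 − 90 = 30;  30 − 30 = 0;  -1 + 0 = -1

-1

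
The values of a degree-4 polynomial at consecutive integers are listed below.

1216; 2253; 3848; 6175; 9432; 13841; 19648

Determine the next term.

27123

First differences: 1037, 1595, 2327, 3257, 4409, 5807
Second differences: 558, 732, 930, 1152, 1398
Third differences: 174, 198, 222, 246
Fourth differences: 24, 24, 24
Fourth differences constant at 24.
246 + 24 = 270;  1398 + 270 = 1668;  5807 + 1668 = 7475;  19648 + 7475 = 27123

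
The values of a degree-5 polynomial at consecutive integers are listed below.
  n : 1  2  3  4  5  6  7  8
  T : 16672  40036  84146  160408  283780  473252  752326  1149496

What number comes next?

1698728

D1: 23364, 44110, 76262, 123372, 189472, 279074, 397170
D2: 20746, 32152, 47110, 66100, 89602, 118096
D3: 11406, 14958, 18990, 23502, 28494
D4: 3552, 4032, 4512, 4992
D5: 480, 480, 480
Fifth differences constant at 480.
4992 + 480 = 5472;  28494 + 5472 = 33966;  118096 + 33966 = 152062;  397170 + 152062 = 549232;  1149496 + 549232 = 1698728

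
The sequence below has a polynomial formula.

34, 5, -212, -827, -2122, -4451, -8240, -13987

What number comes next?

-22262

First differences: -29  -217  -615  -1295  -2329  -3789  -5747
Second differences: -188  -398  -680  -1034  -1460  -1958
Third differences: -210  -282  -354  -426  -498
Fourth differences: -72  -72  -72  -72
Fourth differences constant at -72.
-498 − 72 = -570;  -1958 − 570 = -2528;  -5747 − 2528 = -8275;  -13987 − 8275 = -22262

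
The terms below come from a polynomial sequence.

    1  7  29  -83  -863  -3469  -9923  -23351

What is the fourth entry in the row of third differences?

-2022

Δ: 6, 22, -112, -780, -2606, -6454, -13428
Δ²: 16, -134, -668, -1826, -3848, -6974
Δ³: -150, -534, -1158, -2022, -3126
Δ⁴: -384, -624, -864, -1104
Δ⁵: -240, -240, -240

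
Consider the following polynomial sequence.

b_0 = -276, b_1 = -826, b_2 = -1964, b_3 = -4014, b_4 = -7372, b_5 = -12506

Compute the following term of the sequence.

Δ: -550, -1138, -2050, -3358, -5134
Δ²: -588, -912, -1308, -1776
Δ³: -324, -396, -468
Δ⁴: -72, -72
The fourth differences are constant (-72).
-468 − 72 = -540;  -1776 − 540 = -2316;  -5134 − 2316 = -7450;  -12506 − 7450 = -19956

-19956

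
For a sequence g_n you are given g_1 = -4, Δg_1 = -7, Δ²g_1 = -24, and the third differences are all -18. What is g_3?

-42

Build the table forward from the leading diagonal:
Third differences: -18  -18  -18
Second differences: -24  -42  -60
First differences: -7  -31  -73
g: -4  -11  -42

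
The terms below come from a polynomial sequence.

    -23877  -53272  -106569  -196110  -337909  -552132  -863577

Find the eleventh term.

Δ: -29395, -53297, -89541, -141799, -214223, -311445
Δ²: -23902, -36244, -52258, -72424, -97222
Δ³: -12342, -16014, -20166, -24798
Δ⁴: -3672, -4152, -4632
Δ⁵: -480, -480
Constant fifth difference = -480, so extend:
-4632 − 480 = -5112;  -24798 − 5112 = -29910;  -97222 − 29910 = -127132;  -311445 − 127132 = -438577;  -863577 − 438577 = -1302154
-5112 − 480 = -5592;  -29910 − 5592 = -35502;  -127132 − 35502 = -162634;  -438577 − 162634 = -601211;  -1302154 − 601211 = -1903365
-5592 − 480 = -6072;  -35502 − 6072 = -41574;  -162634 − 41574 = -204208;  -601211 − 204208 = -805419;  -1903365 − 805419 = -2708784
-6072 − 480 = -6552;  -41574 − 6552 = -48126;  -204208 − 48126 = -252334;  -805419 − 252334 = -1057753;  -2708784 − 1057753 = -3766537

-3766537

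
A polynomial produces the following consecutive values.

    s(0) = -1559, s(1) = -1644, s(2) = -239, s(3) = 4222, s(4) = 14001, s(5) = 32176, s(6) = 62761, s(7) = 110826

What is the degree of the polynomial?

5

First differences: -85, 1405, 4461, 9779, 18175, 30585, 48065
Second differences: 1490, 3056, 5318, 8396, 12410, 17480
Third differences: 1566, 2262, 3078, 4014, 5070
Fourth differences: 696, 816, 936, 1056
Fifth differences: 120, 120, 120
The fifth differences are constant, so the polynomial has degree 5.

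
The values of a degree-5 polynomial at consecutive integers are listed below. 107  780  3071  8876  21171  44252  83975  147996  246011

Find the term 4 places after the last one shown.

1256771

First differences: 673, 2291, 5805, 12295, 23081, 39723, 64021, 98015
Second differences: 1618, 3514, 6490, 10786, 16642, 24298, 33994
Third differences: 1896, 2976, 4296, 5856, 7656, 9696
Fourth differences: 1080, 1320, 1560, 1800, 2040
Fifth differences: 240, 240, 240, 240
The fifth differences are constant (240).
2040 + 240 = 2280;  9696 + 2280 = 11976;  33994 + 11976 = 45970;  98015 + 45970 = 143985;  246011 + 143985 = 389996
2280 + 240 = 2520;  11976 + 2520 = 14496;  45970 + 14496 = 60466;  143985 + 60466 = 204451;  389996 + 204451 = 594447
2520 + 240 = 2760;  14496 + 2760 = 17256;  60466 + 17256 = 77722;  204451 + 77722 = 282173;  594447 + 282173 = 876620
2760 + 240 = 3000;  17256 + 3000 = 20256;  77722 + 20256 = 97978;  282173 + 97978 = 380151;  876620 + 380151 = 1256771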